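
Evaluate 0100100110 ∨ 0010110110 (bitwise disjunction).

OR: 1 when either bit is 1
  0100100110
| 0010110110
------------
  0110110110
Decimal: 294 | 182 = 438



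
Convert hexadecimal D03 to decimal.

Expand by place value (powers of 16):
Digit values: D = 13
D03 = 13 × 16^2 + 0 × 16^1 + 3 × 16^0
= 13 × 256 + 0 × 16 + 3 × 1
= 3328 + 0 + 3
= 3331



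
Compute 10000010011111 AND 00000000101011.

AND: 1 only when both bits are 1
  10000010011111
& 00000000101011
----------------
  00000000001011
Decimal: 8351 & 43 = 11



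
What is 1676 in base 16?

Using repeated division by 16 (digits 10–15 are A–F):
1676 ÷ 16 = 104 remainder 12 (C)
104 ÷ 16 = 6 remainder 8
6 ÷ 16 = 0 remainder 6
Reading remainders bottom to top: 68C



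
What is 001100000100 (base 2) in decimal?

Sum of powers of 2 for each 1-bit:
2^2 + 2^8 + 2^9
= 4 + 256 + 512
= 772



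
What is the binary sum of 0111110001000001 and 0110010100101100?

Add column by column from the right: bit + bit + carry-in; write the sum mod 2, carry 1 when the sum is 2 or 3.
carry:  1111100000000000
        0111110001000001
+       0110010100101100
------------------------
       01110000101101101
(the carry out of the leftmost column, 0, becomes the leading bit)
Decimal check:
  0111110001000001 = 16384 + 8192 + 4096 + 2048 + 1024 + 64 + 1 = 31809
  0110010100101100 = 16384 + 8192 + 1024 + 256 + 32 + 8 + 4 = 25900
  31809 + 25900 = 57709, and 01110000101101101 = 32768 + 16384 + 8192 + 256 + 64 + 32 + 8 + 4 + 1 = 57709 ✓



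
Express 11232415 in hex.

Using repeated division by 16 (digits 10–15 are A–F):
11232415 ÷ 16 = 702025 remainder 15 (F)
702025 ÷ 16 = 43876 remainder 9
43876 ÷ 16 = 2742 remainder 4
2742 ÷ 16 = 171 remainder 6
171 ÷ 16 = 10 remainder 11 (B)
10 ÷ 16 = 0 remainder 10 (A)
Reading remainders bottom to top: AB649F



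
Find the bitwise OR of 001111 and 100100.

OR: 1 when either bit is 1
  001111
| 100100
--------
  101111
Decimal: 15 | 36 = 47



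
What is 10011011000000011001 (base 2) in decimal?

Sum of powers of 2 for each 1-bit:
2^0 + 2^3 + 2^4 + 2^12 + 2^13 + 2^15 + 2^16 + 2^19
= 1 + 8 + 16 + 4096 + 8192 + 32768 + 65536 + 524288
= 634905



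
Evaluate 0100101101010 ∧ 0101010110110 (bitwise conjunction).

AND: 1 only when both bits are 1
  0100101101010
& 0101010110110
---------------
  0100000100010
Decimal: 2410 & 2742 = 2082



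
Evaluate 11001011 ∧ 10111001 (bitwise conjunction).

AND: 1 only when both bits are 1
  11001011
& 10111001
----------
  10001001
Decimal: 203 & 185 = 137



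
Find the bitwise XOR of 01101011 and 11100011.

XOR: 1 when bits differ
  01101011
^ 11100011
----------
  10001000
Decimal: 107 ^ 227 = 136



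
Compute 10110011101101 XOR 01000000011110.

XOR: 1 when bits differ
  10110011101101
^ 01000000011110
----------------
  11110011110011
Decimal: 11501 ^ 4126 = 15603



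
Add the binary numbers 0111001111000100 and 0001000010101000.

Add column by column from the right: bit + bit + carry-in; write the sum mod 2, carry 1 when the sum is 2 or 3.
carry:  1110011100000000
        0111001111000100
+       0001000010101000
------------------------
       01000010001101100
(the carry out of the leftmost column, 0, becomes the leading bit)
Decimal check:
  0111001111000100 = 16384 + 8192 + 4096 + 512 + 256 + 128 + 64 + 4 = 29636
  0001000010101000 = 4096 + 128 + 32 + 8 = 4264
  29636 + 4264 = 33900, and 01000010001101100 = 32768 + 1024 + 64 + 32 + 8 + 4 = 33900 ✓



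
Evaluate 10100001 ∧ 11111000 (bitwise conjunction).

AND: 1 only when both bits are 1
  10100001
& 11111000
----------
  10100000
Decimal: 161 & 248 = 160



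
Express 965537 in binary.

Using repeated division by 2:
965537 ÷ 2 = 482768 remainder 1
482768 ÷ 2 = 241384 remainder 0
241384 ÷ 2 = 120692 remainder 0
120692 ÷ 2 = 60346 remainder 0
60346 ÷ 2 = 30173 remainder 0
30173 ÷ 2 = 15086 remainder 1
15086 ÷ 2 = 7543 remainder 0
7543 ÷ 2 = 3771 remainder 1
3771 ÷ 2 = 1885 remainder 1
1885 ÷ 2 = 942 remainder 1
942 ÷ 2 = 471 remainder 0
471 ÷ 2 = 235 remainder 1
235 ÷ 2 = 117 remainder 1
117 ÷ 2 = 58 remainder 1
58 ÷ 2 = 29 remainder 0
29 ÷ 2 = 14 remainder 1
14 ÷ 2 = 7 remainder 0
7 ÷ 2 = 3 remainder 1
3 ÷ 2 = 1 remainder 1
1 ÷ 2 = 0 remainder 1
Reading remainders bottom to top: 11101011101110100001



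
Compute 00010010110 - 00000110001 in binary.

Method 1 - Direct subtraction (column by column from the right: bit − bit − borrow-in; if negative, add 2 and borrow 1 from the next column):
borrow: 00011000010
        00010010110
-       00000110001
-------------------
        00001100101

Method 2 - Add two's complement:
Two's complement of 00000110001: invert → 11111001110, add 1 → 11111001111
  00010010110
+ 11111001111
-------------
 100001100101  (end carry out of the top bit = 1)
Discarding the end carry: 00001100101
Decimal check:
  00010010110 = 128 + 16 + 4 + 2 = 150
  00000110001 = 32 + 16 + 1 = 49
  150 - 49 = 101, and 00001100101 = 64 + 32 + 4 + 1 = 101 ✓



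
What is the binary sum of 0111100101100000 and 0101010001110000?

Add column by column from the right: bit + bit + carry-in; write the sum mod 2, carry 1 when the sum is 2 or 3.
carry:  1110000011000000
        0111100101100000
+       0101010001110000
------------------------
       01100110111010000
(the carry out of the leftmost column, 0, becomes the leading bit)
Decimal check:
  0111100101100000 = 16384 + 8192 + 4096 + 2048 + 256 + 64 + 32 = 31072
  0101010001110000 = 16384 + 4096 + 1024 + 64 + 32 + 16 = 21616
  31072 + 21616 = 52688, and 01100110111010000 = 32768 + 16384 + 2048 + 1024 + 256 + 128 + 64 + 16 = 52688 ✓



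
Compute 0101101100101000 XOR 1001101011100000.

XOR: 1 when bits differ
  0101101100101000
^ 1001101011100000
------------------
  1100000111001000
Decimal: 23336 ^ 39648 = 49608



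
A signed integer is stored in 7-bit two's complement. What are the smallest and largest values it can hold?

For 7-bit two's complement:
Minimum: -2^6 = -64
Maximum: 2^6 - 1 = 63



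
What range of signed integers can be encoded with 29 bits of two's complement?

For 29-bit two's complement:
Minimum: -2^28 = -268435456
Maximum: 2^28 - 1 = 268435455



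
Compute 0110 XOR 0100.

XOR: 1 when bits differ
  0110
^ 0100
------
  0010
Decimal: 6 ^ 4 = 2



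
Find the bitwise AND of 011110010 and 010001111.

AND: 1 only when both bits are 1
  011110010
& 010001111
-----------
  010000010
Decimal: 242 & 143 = 130



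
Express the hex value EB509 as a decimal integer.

Expand by place value (powers of 16):
Digit values: E = 14, B = 11
EB509 = 14 × 16^4 + 11 × 16^3 + 5 × 16^2 + 0 × 16^1 + 9 × 16^0
= 14 × 65536 + 11 × 4096 + 5 × 256 + 0 × 16 + 9 × 1
= 917504 + 45056 + 1280 + 0 + 9
= 963849



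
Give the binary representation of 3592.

Using repeated division by 2:
3592 ÷ 2 = 1796 remainder 0
1796 ÷ 2 = 898 remainder 0
898 ÷ 2 = 449 remainder 0
449 ÷ 2 = 224 remainder 1
224 ÷ 2 = 112 remainder 0
112 ÷ 2 = 56 remainder 0
56 ÷ 2 = 28 remainder 0
28 ÷ 2 = 14 remainder 0
14 ÷ 2 = 7 remainder 0
7 ÷ 2 = 3 remainder 1
3 ÷ 2 = 1 remainder 1
1 ÷ 2 = 0 remainder 1
Reading remainders bottom to top: 111000001000



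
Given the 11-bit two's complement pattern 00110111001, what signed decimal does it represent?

Binary: 00110111001
Sign bit: 0 (non-negative)
Read directly as an unsigned value:
00110111001 = 256 + 128 + 32 + 16 + 8 + 1 = 441
Value: 441



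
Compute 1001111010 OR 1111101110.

OR: 1 when either bit is 1
  1001111010
| 1111101110
------------
  1111111110
Decimal: 634 | 1006 = 1022



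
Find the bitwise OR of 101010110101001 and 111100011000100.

OR: 1 when either bit is 1
  101010110101001
| 111100011000100
-----------------
  111110111101101
Decimal: 21929 | 30916 = 32237



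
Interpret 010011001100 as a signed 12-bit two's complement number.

Binary: 010011001100
Sign bit: 0 (non-negative)
Read directly as an unsigned value:
010011001100 = 1024 + 128 + 64 + 8 + 4 = 1228
Value: 1228



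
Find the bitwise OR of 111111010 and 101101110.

OR: 1 when either bit is 1
  111111010
| 101101110
-----------
  111111110
Decimal: 506 | 366 = 510



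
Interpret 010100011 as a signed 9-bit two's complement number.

Binary: 010100011
Sign bit: 0 (non-negative)
Read directly as an unsigned value:
010100011 = 128 + 32 + 2 + 1 = 163
Value: 163



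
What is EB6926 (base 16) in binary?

Convert each hex digit to 4 bits:
  E = 1110
  B = 1011
  6 = 0110
  9 = 1001
  2 = 0010
  6 = 0110
Concatenate: 111010110110100100100110



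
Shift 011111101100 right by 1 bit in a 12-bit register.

Original: 011111101100 (decimal 2028)
Shift right by 1 position
Drop the 1 low bit; fill with zero on the left
Result: 001111110110 (decimal 1014)
Equivalent: 2028 >> 1 = 2028 ÷ 2^1 = 1014



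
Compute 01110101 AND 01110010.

AND: 1 only when both bits are 1
  01110101
& 01110010
----------
  01110000
Decimal: 117 & 114 = 112



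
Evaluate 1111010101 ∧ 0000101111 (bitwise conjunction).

AND: 1 only when both bits are 1
  1111010101
& 0000101111
------------
  0000000101
Decimal: 981 & 47 = 5



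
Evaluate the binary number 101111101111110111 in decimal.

Sum of powers of 2 for each 1-bit:
2^0 + 2^1 + 2^2 + 2^4 + 2^5 + 2^6 + 2^7 + 2^8 + 2^9 + 2^11 + 2^12 + 2^13 + 2^14 + 2^15 + 2^17
= 1 + 2 + 4 + 16 + 32 + 64 + 128 + 256 + 512 + 2048 + 4096 + 8192 + 16384 + 32768 + 131072
= 195575



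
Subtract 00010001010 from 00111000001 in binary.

Method 1 - Direct subtraction (column by column from the right: bit − bit − borrow-in; if negative, add 2 and borrow 1 from the next column):
borrow: 00001111100
        00111000001
-       00010001010
-------------------
        00100110111

Method 2 - Add two's complement:
Two's complement of 00010001010: invert → 11101110101, add 1 → 11101110110
  00111000001
+ 11101110110
-------------
 100100110111  (end carry out of the top bit = 1)
Discarding the end carry: 00100110111
Decimal check:
  00111000001 = 256 + 128 + 64 + 1 = 449
  00010001010 = 128 + 8 + 2 = 138
  449 - 138 = 311, and 00100110111 = 256 + 32 + 16 + 4 + 2 + 1 = 311 ✓



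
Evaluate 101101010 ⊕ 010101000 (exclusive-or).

XOR: 1 when bits differ
  101101010
^ 010101000
-----------
  111000010
Decimal: 362 ^ 168 = 450



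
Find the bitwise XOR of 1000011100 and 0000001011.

XOR: 1 when bits differ
  1000011100
^ 0000001011
------------
  1000010111
Decimal: 540 ^ 11 = 535



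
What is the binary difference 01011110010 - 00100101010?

Method 1 - Direct subtraction (column by column from the right: bit − bit − borrow-in; if negative, add 2 and borrow 1 from the next column):
borrow: 01000010000
        01011110010
-       00100101010
-------------------
        00111001000

Method 2 - Add two's complement:
Two's complement of 00100101010: invert → 11011010101, add 1 → 11011010110
  01011110010
+ 11011010110
-------------
 100111001000  (end carry out of the top bit = 1)
Discarding the end carry: 00111001000
Decimal check:
  01011110010 = 512 + 128 + 64 + 32 + 16 + 2 = 754
  00100101010 = 256 + 32 + 8 + 2 = 298
  754 - 298 = 456, and 00111001000 = 256 + 128 + 64 + 8 = 456 ✓



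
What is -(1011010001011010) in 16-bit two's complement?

Original (sign bit 1, negative): 1011010001011010
Step 1 - Invert all bits: 0100101110100101
Step 2 - Add 1: 0100101110100110
Verification: 1011010001011010 + 0100101110100110 = 10000000000000000; discarding the end carry (carry out of the top bit) leaves the 16-bit value 0000000000000000, as required for x + (-x)



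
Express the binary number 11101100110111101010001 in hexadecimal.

Group into 4-bit nibbles from right:
  0111 = 7
  0110 = 6
  0110 = 6
  1111 = F
  0101 = 5
  0001 = 1
Result: 766F51



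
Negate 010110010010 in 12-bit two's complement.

Original: 010110010010
Step 1 - Invert all bits: 101001101101
Step 2 - Add 1: 101001101110
Verification: 010110010010 + 101001101110 = 1000000000000; discarding the end carry (carry out of the top bit) leaves the 12-bit value 000000000000, as required for x + (-x)



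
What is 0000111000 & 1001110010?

AND: 1 only when both bits are 1
  0000111000
& 1001110010
------------
  0000110000
Decimal: 56 & 626 = 48



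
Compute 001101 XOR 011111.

XOR: 1 when bits differ
  001101
^ 011111
--------
  010010
Decimal: 13 ^ 31 = 18



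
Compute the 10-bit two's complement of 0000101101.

Original: 0000101101
Step 1 - Invert all bits: 1111010010
Step 2 - Add 1: 1111010011
Verification: 0000101101 + 1111010011 = 10000000000; discarding the end carry (carry out of the top bit) leaves the 10-bit value 0000000000, as required for x + (-x)



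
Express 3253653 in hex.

Using repeated division by 16 (digits 10–15 are A–F):
3253653 ÷ 16 = 203353 remainder 5
203353 ÷ 16 = 12709 remainder 9
12709 ÷ 16 = 794 remainder 5
794 ÷ 16 = 49 remainder 10 (A)
49 ÷ 16 = 3 remainder 1
3 ÷ 16 = 0 remainder 3
Reading remainders bottom to top: 31A595



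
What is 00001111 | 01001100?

OR: 1 when either bit is 1
  00001111
| 01001100
----------
  01001111
Decimal: 15 | 76 = 79



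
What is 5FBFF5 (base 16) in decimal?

Expand by place value (powers of 16):
Digit values: F = 15, B = 11
5FBFF5 = 5 × 16^5 + 15 × 16^4 + 11 × 16^3 + 15 × 16^2 + 15 × 16^1 + 5 × 16^0
= 5 × 1048576 + 15 × 65536 + 11 × 4096 + 15 × 256 + 15 × 16 + 5 × 1
= 5242880 + 983040 + 45056 + 3840 + 240 + 5
= 6275061



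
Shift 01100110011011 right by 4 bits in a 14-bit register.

Original: 01100110011011 (decimal 6555)
Shift right by 4 positions
Drop the 4 low bits; fill with zeros on the left
Result: 00000110011001 (decimal 409)
Equivalent: 6555 >> 4 = 6555 ÷ 2^4 = 409



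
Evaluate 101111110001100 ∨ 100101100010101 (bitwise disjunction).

OR: 1 when either bit is 1
  101111110001100
| 100101100010101
-----------------
  101111110011101
Decimal: 24460 | 19221 = 24477



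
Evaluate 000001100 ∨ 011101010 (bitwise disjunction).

OR: 1 when either bit is 1
  000001100
| 011101010
-----------
  011101110
Decimal: 12 | 234 = 238



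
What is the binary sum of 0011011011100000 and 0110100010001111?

Add column by column from the right: bit + bit + carry-in; write the sum mod 2, carry 1 when the sum is 2 or 3.
carry:  1100000100000000
        0011011011100000
+       0110100010001111
------------------------
       01001111101101111
(the carry out of the leftmost column, 0, becomes the leading bit)
Decimal check:
  0011011011100000 = 8192 + 4096 + 1024 + 512 + 128 + 64 + 32 = 14048
  0110100010001111 = 16384 + 8192 + 2048 + 128 + 8 + 4 + 2 + 1 = 26767
  14048 + 26767 = 40815, and 01001111101101111 = 32768 + 4096 + 2048 + 1024 + 512 + 256 + 64 + 32 + 8 + 4 + 2 + 1 = 40815 ✓



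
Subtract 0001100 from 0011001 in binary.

Method 1 - Direct subtraction (column by column from the right: bit − bit − borrow-in; if negative, add 2 and borrow 1 from the next column):
borrow: 0011000
        0011001
-       0001100
---------------
        0001101

Method 2 - Add two's complement:
Two's complement of 0001100: invert → 1110011, add 1 → 1110100
  0011001
+ 1110100
---------
 10001101  (end carry out of the top bit = 1)
Discarding the end carry: 0001101
Decimal check:
  0011001 = 16 + 8 + 1 = 25
  0001100 = 8 + 4 = 12
  25 - 12 = 13, and 0001101 = 8 + 4 + 1 = 13 ✓



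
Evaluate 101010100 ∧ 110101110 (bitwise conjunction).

AND: 1 only when both bits are 1
  101010100
& 110101110
-----------
  100000100
Decimal: 340 & 430 = 260



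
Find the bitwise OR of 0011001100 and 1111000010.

OR: 1 when either bit is 1
  0011001100
| 1111000010
------------
  1111001110
Decimal: 204 | 962 = 974



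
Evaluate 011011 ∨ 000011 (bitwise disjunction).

OR: 1 when either bit is 1
  011011
| 000011
--------
  011011
Decimal: 27 | 3 = 27



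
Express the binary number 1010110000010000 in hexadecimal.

Group into 4-bit nibbles from right:
  1010 = A
  1100 = C
  0001 = 1
  0000 = 0
Result: AC10



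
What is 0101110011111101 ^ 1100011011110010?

XOR: 1 when bits differ
  0101110011111101
^ 1100011011110010
------------------
  1001101000001111
Decimal: 23805 ^ 50930 = 39439



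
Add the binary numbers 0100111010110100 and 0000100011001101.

Add column by column from the right: bit + bit + carry-in; write the sum mod 2, carry 1 when the sum is 2 or 3.
carry:  0001000111111000
        0100111010110100
+       0000100011001101
------------------------
       00101011110000001
(the carry out of the leftmost column, 0, becomes the leading bit)
Decimal check:
  0100111010110100 = 16384 + 2048 + 1024 + 512 + 128 + 32 + 16 + 4 = 20148
  0000100011001101 = 2048 + 128 + 64 + 8 + 4 + 1 = 2253
  20148 + 2253 = 22401, and 00101011110000001 = 16384 + 4096 + 1024 + 512 + 256 + 128 + 1 = 22401 ✓



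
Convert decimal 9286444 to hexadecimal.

Using repeated division by 16 (digits 10–15 are A–F):
9286444 ÷ 16 = 580402 remainder 12 (C)
580402 ÷ 16 = 36275 remainder 2
36275 ÷ 16 = 2267 remainder 3
2267 ÷ 16 = 141 remainder 11 (B)
141 ÷ 16 = 8 remainder 13 (D)
8 ÷ 16 = 0 remainder 8
Reading remainders bottom to top: 8DB32C



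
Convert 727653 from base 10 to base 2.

Using repeated division by 2:
727653 ÷ 2 = 363826 remainder 1
363826 ÷ 2 = 181913 remainder 0
181913 ÷ 2 = 90956 remainder 1
90956 ÷ 2 = 45478 remainder 0
45478 ÷ 2 = 22739 remainder 0
22739 ÷ 2 = 11369 remainder 1
11369 ÷ 2 = 5684 remainder 1
5684 ÷ 2 = 2842 remainder 0
2842 ÷ 2 = 1421 remainder 0
1421 ÷ 2 = 710 remainder 1
710 ÷ 2 = 355 remainder 0
355 ÷ 2 = 177 remainder 1
177 ÷ 2 = 88 remainder 1
88 ÷ 2 = 44 remainder 0
44 ÷ 2 = 22 remainder 0
22 ÷ 2 = 11 remainder 0
11 ÷ 2 = 5 remainder 1
5 ÷ 2 = 2 remainder 1
2 ÷ 2 = 1 remainder 0
1 ÷ 2 = 0 remainder 1
Reading remainders bottom to top: 10110001101001100101



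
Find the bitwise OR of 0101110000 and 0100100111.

OR: 1 when either bit is 1
  0101110000
| 0100100111
------------
  0101110111
Decimal: 368 | 295 = 375



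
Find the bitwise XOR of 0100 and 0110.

XOR: 1 when bits differ
  0100
^ 0110
------
  0010
Decimal: 4 ^ 6 = 2



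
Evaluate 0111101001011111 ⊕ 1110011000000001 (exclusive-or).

XOR: 1 when bits differ
  0111101001011111
^ 1110011000000001
------------------
  1001110001011110
Decimal: 31327 ^ 58881 = 40030



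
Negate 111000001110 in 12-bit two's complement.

Original (sign bit 1, negative): 111000001110
Step 1 - Invert all bits: 000111110001
Step 2 - Add 1: 000111110010
Verification: 111000001110 + 000111110010 = 1000000000000; discarding the end carry (carry out of the top bit) leaves the 12-bit value 000000000000, as required for x + (-x)



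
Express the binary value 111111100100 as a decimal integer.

Sum of powers of 2 for each 1-bit:
2^2 + 2^5 + 2^6 + 2^7 + 2^8 + 2^9 + 2^10 + 2^11
= 4 + 32 + 64 + 128 + 256 + 512 + 1024 + 2048
= 4068



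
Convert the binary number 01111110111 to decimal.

Sum of powers of 2 for each 1-bit:
2^0 + 2^1 + 2^2 + 2^4 + 2^5 + 2^6 + 2^7 + 2^8 + 2^9
= 1 + 2 + 4 + 16 + 32 + 64 + 128 + 256 + 512
= 1015



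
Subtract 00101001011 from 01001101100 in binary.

Method 1 - Direct subtraction (column by column from the right: bit − bit − borrow-in; if negative, add 2 and borrow 1 from the next column):
borrow: 01000000110
        01001101100
-       00101001011
-------------------
        00100100001

Method 2 - Add two's complement:
Two's complement of 00101001011: invert → 11010110100, add 1 → 11010110101
  01001101100
+ 11010110101
-------------
 100100100001  (end carry out of the top bit = 1)
Discarding the end carry: 00100100001
Decimal check:
  01001101100 = 512 + 64 + 32 + 8 + 4 = 620
  00101001011 = 256 + 64 + 8 + 2 + 1 = 331
  620 - 331 = 289, and 00100100001 = 256 + 32 + 1 = 289 ✓



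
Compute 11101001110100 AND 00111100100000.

AND: 1 only when both bits are 1
  11101001110100
& 00111100100000
----------------
  00101000100000
Decimal: 14964 & 3872 = 2592



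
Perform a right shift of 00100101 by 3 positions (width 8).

Original: 00100101 (decimal 37)
Shift right by 3 positions
Drop the 3 low bits; fill with zeros on the left
Result: 00000100 (decimal 4)
Equivalent: 37 >> 3 = 37 ÷ 2^3 = 4



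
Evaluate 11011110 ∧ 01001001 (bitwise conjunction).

AND: 1 only when both bits are 1
  11011110
& 01001001
----------
  01001000
Decimal: 222 & 73 = 72



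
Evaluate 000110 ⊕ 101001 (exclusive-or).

XOR: 1 when bits differ
  000110
^ 101001
--------
  101111
Decimal: 6 ^ 41 = 47



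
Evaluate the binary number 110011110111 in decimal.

Sum of powers of 2 for each 1-bit:
2^0 + 2^1 + 2^2 + 2^4 + 2^5 + 2^6 + 2^7 + 2^10 + 2^11
= 1 + 2 + 4 + 16 + 32 + 64 + 128 + 1024 + 2048
= 3319



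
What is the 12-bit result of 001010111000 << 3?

Original: 001010111000 (decimal 696)
Shift left by 3 positions
Append 3 zeros on the right and drop the 3 high bits that overflow the 12-bit width
Result: 010111000000 (decimal 1472)
Equivalent: 696 << 3 = 696 × 2^3 = 5568, truncated to 12 bits = 1472



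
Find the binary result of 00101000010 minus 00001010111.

Method 1 - Direct subtraction (column by column from the right: bit − bit − borrow-in; if negative, add 2 and borrow 1 from the next column):
borrow: 00111111110
        00101000010
-       00001010111
-------------------
        00011101011

Method 2 - Add two's complement:
Two's complement of 00001010111: invert → 11110101000, add 1 → 11110101001
  00101000010
+ 11110101001
-------------
 100011101011  (end carry out of the top bit = 1)
Discarding the end carry: 00011101011
Decimal check:
  00101000010 = 256 + 64 + 2 = 322
  00001010111 = 64 + 16 + 4 + 2 + 1 = 87
  322 - 87 = 235, and 00011101011 = 128 + 64 + 32 + 8 + 2 + 1 = 235 ✓



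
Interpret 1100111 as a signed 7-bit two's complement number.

Binary: 1100111
Sign bit: 1 (negative)
Invert: 0011000
Add 1:  0011001
Magnitude: 0011001 = 16 + 8 + 1 = 25
Value: -25



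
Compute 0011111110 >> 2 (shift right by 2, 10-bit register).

Original: 0011111110 (decimal 254)
Shift right by 2 positions
Drop the 2 low bits; fill with zeros on the left
Result: 0000111111 (decimal 63)
Equivalent: 254 >> 2 = 254 ÷ 2^2 = 63



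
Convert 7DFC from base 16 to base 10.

Expand by place value (powers of 16):
Digit values: D = 13, F = 15, C = 12
7DFC = 7 × 16^3 + 13 × 16^2 + 15 × 16^1 + 12 × 16^0
= 7 × 4096 + 13 × 256 + 15 × 16 + 12 × 1
= 28672 + 3328 + 240 + 12
= 32252



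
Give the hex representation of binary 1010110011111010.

Group into 4-bit nibbles from right:
  1010 = A
  1100 = C
  1111 = F
  1010 = A
Result: ACFA



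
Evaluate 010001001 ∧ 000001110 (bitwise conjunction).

AND: 1 only when both bits are 1
  010001001
& 000001110
-----------
  000001000
Decimal: 137 & 14 = 8



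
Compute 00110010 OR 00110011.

OR: 1 when either bit is 1
  00110010
| 00110011
----------
  00110011
Decimal: 50 | 51 = 51



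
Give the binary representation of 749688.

Using repeated division by 2:
749688 ÷ 2 = 374844 remainder 0
374844 ÷ 2 = 187422 remainder 0
187422 ÷ 2 = 93711 remainder 0
93711 ÷ 2 = 46855 remainder 1
46855 ÷ 2 = 23427 remainder 1
23427 ÷ 2 = 11713 remainder 1
11713 ÷ 2 = 5856 remainder 1
5856 ÷ 2 = 2928 remainder 0
2928 ÷ 2 = 1464 remainder 0
1464 ÷ 2 = 732 remainder 0
732 ÷ 2 = 366 remainder 0
366 ÷ 2 = 183 remainder 0
183 ÷ 2 = 91 remainder 1
91 ÷ 2 = 45 remainder 1
45 ÷ 2 = 22 remainder 1
22 ÷ 2 = 11 remainder 0
11 ÷ 2 = 5 remainder 1
5 ÷ 2 = 2 remainder 1
2 ÷ 2 = 1 remainder 0
1 ÷ 2 = 0 remainder 1
Reading remainders bottom to top: 10110111000001111000



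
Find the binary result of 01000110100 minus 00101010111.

Method 1 - Direct subtraction (column by column from the right: bit − bit − borrow-in; if negative, add 2 and borrow 1 from the next column):
borrow: 01110111110
        01000110100
-       00101010111
-------------------
        00011011101

Method 2 - Add two's complement:
Two's complement of 00101010111: invert → 11010101000, add 1 → 11010101001
  01000110100
+ 11010101001
-------------
 100011011101  (end carry out of the top bit = 1)
Discarding the end carry: 00011011101
Decimal check:
  01000110100 = 512 + 32 + 16 + 4 = 564
  00101010111 = 256 + 64 + 16 + 4 + 2 + 1 = 343
  564 - 343 = 221, and 00011011101 = 128 + 64 + 16 + 8 + 4 + 1 = 221 ✓



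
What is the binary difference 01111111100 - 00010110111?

Method 1 - Direct subtraction (column by column from the right: bit − bit − borrow-in; if negative, add 2 and borrow 1 from the next column):
borrow: 00000001110
        01111111100
-       00010110111
-------------------
        01101000101

Method 2 - Add two's complement:
Two's complement of 00010110111: invert → 11101001000, add 1 → 11101001001
  01111111100
+ 11101001001
-------------
 101101000101  (end carry out of the top bit = 1)
Discarding the end carry: 01101000101
Decimal check:
  01111111100 = 512 + 256 + 128 + 64 + 32 + 16 + 8 + 4 = 1020
  00010110111 = 128 + 32 + 16 + 4 + 2 + 1 = 183
  1020 - 183 = 837, and 01101000101 = 512 + 256 + 64 + 4 + 1 = 837 ✓



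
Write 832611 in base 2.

Using repeated division by 2:
832611 ÷ 2 = 416305 remainder 1
416305 ÷ 2 = 208152 remainder 1
208152 ÷ 2 = 104076 remainder 0
104076 ÷ 2 = 52038 remainder 0
52038 ÷ 2 = 26019 remainder 0
26019 ÷ 2 = 13009 remainder 1
13009 ÷ 2 = 6504 remainder 1
6504 ÷ 2 = 3252 remainder 0
3252 ÷ 2 = 1626 remainder 0
1626 ÷ 2 = 813 remainder 0
813 ÷ 2 = 406 remainder 1
406 ÷ 2 = 203 remainder 0
203 ÷ 2 = 101 remainder 1
101 ÷ 2 = 50 remainder 1
50 ÷ 2 = 25 remainder 0
25 ÷ 2 = 12 remainder 1
12 ÷ 2 = 6 remainder 0
6 ÷ 2 = 3 remainder 0
3 ÷ 2 = 1 remainder 1
1 ÷ 2 = 0 remainder 1
Reading remainders bottom to top: 11001011010001100011



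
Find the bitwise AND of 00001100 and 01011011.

AND: 1 only when both bits are 1
  00001100
& 01011011
----------
  00001000
Decimal: 12 & 91 = 8



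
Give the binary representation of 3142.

Using repeated division by 2:
3142 ÷ 2 = 1571 remainder 0
1571 ÷ 2 = 785 remainder 1
785 ÷ 2 = 392 remainder 1
392 ÷ 2 = 196 remainder 0
196 ÷ 2 = 98 remainder 0
98 ÷ 2 = 49 remainder 0
49 ÷ 2 = 24 remainder 1
24 ÷ 2 = 12 remainder 0
12 ÷ 2 = 6 remainder 0
6 ÷ 2 = 3 remainder 0
3 ÷ 2 = 1 remainder 1
1 ÷ 2 = 0 remainder 1
Reading remainders bottom to top: 110001000110



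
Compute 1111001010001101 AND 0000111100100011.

AND: 1 only when both bits are 1
  1111001010001101
& 0000111100100011
------------------
  0000001000000001
Decimal: 62093 & 3875 = 513



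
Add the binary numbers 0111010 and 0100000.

Add column by column from the right: bit + bit + carry-in; write the sum mod 2, carry 1 when the sum is 2 or 3.
carry:  1000000
        0111010
+       0100000
---------------
       01011010
(the carry out of the leftmost column, 0, becomes the leading bit)
Decimal check:
  0111010 = 32 + 16 + 8 + 2 = 58
  0100000 = 32
  58 + 32 = 90, and 01011010 = 64 + 16 + 8 + 2 = 90 ✓



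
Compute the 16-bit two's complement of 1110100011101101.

Original (sign bit 1, negative): 1110100011101101
Step 1 - Invert all bits: 0001011100010010
Step 2 - Add 1: 0001011100010011
Verification: 1110100011101101 + 0001011100010011 = 10000000000000000; discarding the end carry (carry out of the top bit) leaves the 16-bit value 0000000000000000, as required for x + (-x)



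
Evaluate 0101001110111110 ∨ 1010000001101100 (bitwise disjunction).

OR: 1 when either bit is 1
  0101001110111110
| 1010000001101100
------------------
  1111001111111110
Decimal: 21438 | 41068 = 62462



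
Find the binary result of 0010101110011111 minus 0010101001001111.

Method 1 - Direct subtraction (column by column from the right: bit − bit − borrow-in; if negative, add 2 and borrow 1 from the next column):
borrow: 0000000010000000
        0010101110011111
-       0010101001001111
------------------------
        0000000101010000

Method 2 - Add two's complement:
Two's complement of 0010101001001111: invert → 1101010110110000, add 1 → 1101010110110001
  0010101110011111
+ 1101010110110001
------------------
 10000000101010000  (end carry out of the top bit = 1)
Discarding the end carry: 0000000101010000
Decimal check:
  0010101110011111 = 8192 + 2048 + 512 + 256 + 128 + 16 + 8 + 4 + 2 + 1 = 11167
  0010101001001111 = 8192 + 2048 + 512 + 64 + 8 + 4 + 2 + 1 = 10831
  11167 - 10831 = 336, and 0000000101010000 = 256 + 64 + 16 = 336 ✓



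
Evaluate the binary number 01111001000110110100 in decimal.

Sum of powers of 2 for each 1-bit:
2^2 + 2^4 + 2^5 + 2^7 + 2^8 + 2^12 + 2^15 + 2^16 + 2^17 + 2^18
= 4 + 16 + 32 + 128 + 256 + 4096 + 32768 + 65536 + 131072 + 262144
= 496052



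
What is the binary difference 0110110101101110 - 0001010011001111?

Method 1 - Direct subtraction (column by column from the right: bit − bit − borrow-in; if negative, add 2 and borrow 1 from the next column):
borrow: 0010000100111110
        0110110101101110
-       0001010011001111
------------------------
        0101100010011111

Method 2 - Add two's complement:
Two's complement of 0001010011001111: invert → 1110101100110000, add 1 → 1110101100110001
  0110110101101110
+ 1110101100110001
------------------
 10101100010011111  (end carry out of the top bit = 1)
Discarding the end carry: 0101100010011111
Decimal check:
  0110110101101110 = 16384 + 8192 + 2048 + 1024 + 256 + 64 + 32 + 8 + 4 + 2 = 28014
  0001010011001111 = 4096 + 1024 + 128 + 64 + 8 + 4 + 2 + 1 = 5327
  28014 - 5327 = 22687, and 0101100010011111 = 16384 + 4096 + 2048 + 128 + 16 + 8 + 4 + 2 + 1 = 22687 ✓



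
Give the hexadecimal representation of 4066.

Using repeated division by 16 (digits 10–15 are A–F):
4066 ÷ 16 = 254 remainder 2
254 ÷ 16 = 15 remainder 14 (E)
15 ÷ 16 = 0 remainder 15 (F)
Reading remainders bottom to top: FE2



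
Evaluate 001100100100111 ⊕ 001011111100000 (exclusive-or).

XOR: 1 when bits differ
  001100100100111
^ 001011111100000
-----------------
  000111011000111
Decimal: 6439 ^ 6112 = 3783



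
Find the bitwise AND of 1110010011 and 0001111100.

AND: 1 only when both bits are 1
  1110010011
& 0001111100
------------
  0000010000
Decimal: 915 & 124 = 16



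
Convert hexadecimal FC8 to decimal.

Expand by place value (powers of 16):
Digit values: F = 15, C = 12
FC8 = 15 × 16^2 + 12 × 16^1 + 8 × 16^0
= 15 × 256 + 12 × 16 + 8 × 1
= 3840 + 192 + 8
= 4040



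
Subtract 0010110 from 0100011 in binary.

Method 1 - Direct subtraction (column by column from the right: bit − bit − borrow-in; if negative, add 2 and borrow 1 from the next column):
borrow: 0111000
        0100011
-       0010110
---------------
        0001101

Method 2 - Add two's complement:
Two's complement of 0010110: invert → 1101001, add 1 → 1101010
  0100011
+ 1101010
---------
 10001101  (end carry out of the top bit = 1)
Discarding the end carry: 0001101
Decimal check:
  0100011 = 32 + 2 + 1 = 35
  0010110 = 16 + 4 + 2 = 22
  35 - 22 = 13, and 0001101 = 8 + 4 + 1 = 13 ✓



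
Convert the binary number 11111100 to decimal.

Sum of powers of 2 for each 1-bit:
2^2 + 2^3 + 2^4 + 2^5 + 2^6 + 2^7
= 4 + 8 + 16 + 32 + 64 + 128
= 252



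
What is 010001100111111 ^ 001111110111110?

XOR: 1 when bits differ
  010001100111111
^ 001111110111110
-----------------
  011110010000001
Decimal: 9023 ^ 8126 = 15489



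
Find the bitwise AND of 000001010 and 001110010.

AND: 1 only when both bits are 1
  000001010
& 001110010
-----------
  000000010
Decimal: 10 & 114 = 2



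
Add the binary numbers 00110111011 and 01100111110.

Add column by column from the right: bit + bit + carry-in; write the sum mod 2, carry 1 when the sum is 2 or 3.
carry:  11001111100
        00110111011
+       01100111110
-------------------
       010011111001
(the carry out of the leftmost column, 0, becomes the leading bit)
Decimal check:
  00110111011 = 256 + 128 + 32 + 16 + 8 + 2 + 1 = 443
  01100111110 = 512 + 256 + 32 + 16 + 8 + 4 + 2 = 830
  443 + 830 = 1273, and 010011111001 = 1024 + 128 + 64 + 32 + 16 + 8 + 1 = 1273 ✓



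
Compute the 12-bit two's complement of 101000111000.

Original (sign bit 1, negative): 101000111000
Step 1 - Invert all bits: 010111000111
Step 2 - Add 1: 010111001000
Verification: 101000111000 + 010111001000 = 1000000000000; discarding the end carry (carry out of the top bit) leaves the 12-bit value 000000000000, as required for x + (-x)



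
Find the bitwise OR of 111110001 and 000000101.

OR: 1 when either bit is 1
  111110001
| 000000101
-----------
  111110101
Decimal: 497 | 5 = 501



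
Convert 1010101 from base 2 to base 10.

Sum of powers of 2 for each 1-bit:
2^0 + 2^2 + 2^4 + 2^6
= 1 + 4 + 16 + 64
= 85



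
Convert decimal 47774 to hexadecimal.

Using repeated division by 16 (digits 10–15 are A–F):
47774 ÷ 16 = 2985 remainder 14 (E)
2985 ÷ 16 = 186 remainder 9
186 ÷ 16 = 11 remainder 10 (A)
11 ÷ 16 = 0 remainder 11 (B)
Reading remainders bottom to top: BA9E



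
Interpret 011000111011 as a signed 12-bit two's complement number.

Binary: 011000111011
Sign bit: 0 (non-negative)
Read directly as an unsigned value:
011000111011 = 1024 + 512 + 32 + 16 + 8 + 2 + 1 = 1595
Value: 1595



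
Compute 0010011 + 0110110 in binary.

Add column by column from the right: bit + bit + carry-in; write the sum mod 2, carry 1 when the sum is 2 or 3.
carry:  1101100
        0010011
+       0110110
---------------
       01001001
(the carry out of the leftmost column, 0, becomes the leading bit)
Decimal check:
  0010011 = 16 + 2 + 1 = 19
  0110110 = 32 + 16 + 4 + 2 = 54
  19 + 54 = 73, and 01001001 = 64 + 8 + 1 = 73 ✓



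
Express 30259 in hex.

Using repeated division by 16 (digits 10–15 are A–F):
30259 ÷ 16 = 1891 remainder 3
1891 ÷ 16 = 118 remainder 3
118 ÷ 16 = 7 remainder 6
7 ÷ 16 = 0 remainder 7
Reading remainders bottom to top: 7633



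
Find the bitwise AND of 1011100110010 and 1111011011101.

AND: 1 only when both bits are 1
  1011100110010
& 1111011011101
---------------
  1011000010000
Decimal: 5938 & 7901 = 5648



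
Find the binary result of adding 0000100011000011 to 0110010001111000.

Add column by column from the right: bit + bit + carry-in; write the sum mod 2, carry 1 when the sum is 2 or 3.
carry:  0000000110000000
        0000100011000011
+       0110010001111000
------------------------
       00110110100111011
(the carry out of the leftmost column, 0, becomes the leading bit)
Decimal check:
  0000100011000011 = 2048 + 128 + 64 + 2 + 1 = 2243
  0110010001111000 = 16384 + 8192 + 1024 + 64 + 32 + 16 + 8 = 25720
  2243 + 25720 = 27963, and 00110110100111011 = 16384 + 8192 + 2048 + 1024 + 256 + 32 + 16 + 8 + 2 + 1 = 27963 ✓



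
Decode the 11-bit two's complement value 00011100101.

Binary: 00011100101
Sign bit: 0 (non-negative)
Read directly as an unsigned value:
00011100101 = 128 + 64 + 32 + 4 + 1 = 229
Value: 229



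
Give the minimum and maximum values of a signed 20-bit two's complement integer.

For 20-bit two's complement:
Minimum: -2^19 = -524288
Maximum: 2^19 - 1 = 524287



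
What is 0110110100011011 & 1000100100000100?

AND: 1 only when both bits are 1
  0110110100011011
& 1000100100000100
------------------
  0000100100000000
Decimal: 27931 & 35076 = 2304



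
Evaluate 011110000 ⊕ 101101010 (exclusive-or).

XOR: 1 when bits differ
  011110000
^ 101101010
-----------
  110011010
Decimal: 240 ^ 362 = 410



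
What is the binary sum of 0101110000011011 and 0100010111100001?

Add column by column from the right: bit + bit + carry-in; write the sum mod 2, carry 1 when the sum is 2 or 3.
carry:  1011100000000110
        0101110000011011
+       0100010111100001
------------------------
       01010000111111100
(the carry out of the leftmost column, 0, becomes the leading bit)
Decimal check:
  0101110000011011 = 16384 + 4096 + 2048 + 1024 + 16 + 8 + 2 + 1 = 23579
  0100010111100001 = 16384 + 1024 + 256 + 128 + 64 + 32 + 1 = 17889
  23579 + 17889 = 41468, and 01010000111111100 = 32768 + 8192 + 256 + 128 + 64 + 32 + 16 + 8 + 4 = 41468 ✓



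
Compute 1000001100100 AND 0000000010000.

AND: 1 only when both bits are 1
  1000001100100
& 0000000010000
---------------
  0000000000000
Decimal: 4196 & 16 = 0



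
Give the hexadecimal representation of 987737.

Using repeated division by 16 (digits 10–15 are A–F):
987737 ÷ 16 = 61733 remainder 9
61733 ÷ 16 = 3858 remainder 5
3858 ÷ 16 = 241 remainder 2
241 ÷ 16 = 15 remainder 1
15 ÷ 16 = 0 remainder 15 (F)
Reading remainders bottom to top: F1259



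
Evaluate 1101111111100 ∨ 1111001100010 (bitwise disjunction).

OR: 1 when either bit is 1
  1101111111100
| 1111001100010
---------------
  1111111111110
Decimal: 7164 | 7778 = 8190



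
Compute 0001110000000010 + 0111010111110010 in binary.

Add column by column from the right: bit + bit + carry-in; write the sum mod 2, carry 1 when the sum is 2 or 3.
carry:  1111100000000100
        0001110000000010
+       0111010111110010
------------------------
       01001000111110100
(the carry out of the leftmost column, 0, becomes the leading bit)
Decimal check:
  0001110000000010 = 4096 + 2048 + 1024 + 2 = 7170
  0111010111110010 = 16384 + 8192 + 4096 + 1024 + 256 + 128 + 64 + 32 + 16 + 2 = 30194
  7170 + 30194 = 37364, and 01001000111110100 = 32768 + 4096 + 256 + 128 + 64 + 32 + 16 + 4 = 37364 ✓



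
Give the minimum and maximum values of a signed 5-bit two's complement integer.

For 5-bit two's complement:
Minimum: -2^4 = -16
Maximum: 2^4 - 1 = 15



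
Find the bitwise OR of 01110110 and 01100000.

OR: 1 when either bit is 1
  01110110
| 01100000
----------
  01110110
Decimal: 118 | 96 = 118



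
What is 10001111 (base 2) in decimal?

Sum of powers of 2 for each 1-bit:
2^0 + 2^1 + 2^2 + 2^3 + 2^7
= 1 + 2 + 4 + 8 + 128
= 143



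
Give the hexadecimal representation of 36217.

Using repeated division by 16 (digits 10–15 are A–F):
36217 ÷ 16 = 2263 remainder 9
2263 ÷ 16 = 141 remainder 7
141 ÷ 16 = 8 remainder 13 (D)
8 ÷ 16 = 0 remainder 8
Reading remainders bottom to top: 8D79



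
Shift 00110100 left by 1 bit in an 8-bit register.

Original: 00110100 (decimal 52)
Shift left by 1 position
Append 1 zero on the right
Result: 01101000 (decimal 104)
Equivalent: 52 << 1 = 52 × 2^1 = 104



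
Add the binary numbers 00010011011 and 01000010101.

Add column by column from the right: bit + bit + carry-in; write the sum mod 2, carry 1 when the sum is 2 or 3.
carry:  00000111110
        00010011011
+       01000010101
-------------------
       001010110000
(the carry out of the leftmost column, 0, becomes the leading bit)
Decimal check:
  00010011011 = 128 + 16 + 8 + 2 + 1 = 155
  01000010101 = 512 + 16 + 4 + 1 = 533
  155 + 533 = 688, and 001010110000 = 512 + 128 + 32 + 16 = 688 ✓



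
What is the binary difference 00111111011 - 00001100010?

Method 1 - Direct subtraction (column by column from the right: bit − bit − borrow-in; if negative, add 2 and borrow 1 from the next column):
borrow: 00000000000
        00111111011
-       00001100010
-------------------
        00110011001

Method 2 - Add two's complement:
Two's complement of 00001100010: invert → 11110011101, add 1 → 11110011110
  00111111011
+ 11110011110
-------------
 100110011001  (end carry out of the top bit = 1)
Discarding the end carry: 00110011001
Decimal check:
  00111111011 = 256 + 128 + 64 + 32 + 16 + 8 + 2 + 1 = 507
  00001100010 = 64 + 32 + 2 = 98
  507 - 98 = 409, and 00110011001 = 256 + 128 + 16 + 8 + 1 = 409 ✓



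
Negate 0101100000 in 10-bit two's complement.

Original: 0101100000
Step 1 - Invert all bits: 1010011111
Step 2 - Add 1: 1010100000
Verification: 0101100000 + 1010100000 = 10000000000; discarding the end carry (carry out of the top bit) leaves the 10-bit value 0000000000, as required for x + (-x)

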